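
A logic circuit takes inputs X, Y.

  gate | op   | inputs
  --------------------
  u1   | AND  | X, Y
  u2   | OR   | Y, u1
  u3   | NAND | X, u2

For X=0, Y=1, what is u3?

u1 = 0 AND 1 = 0
u2 = 1 OR 0 = 1
u3 = 0 NAND 1 = 1

1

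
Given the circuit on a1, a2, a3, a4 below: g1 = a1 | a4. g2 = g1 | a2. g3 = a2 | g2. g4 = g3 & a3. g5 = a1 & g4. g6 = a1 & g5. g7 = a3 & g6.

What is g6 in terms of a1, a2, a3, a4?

g1 = a1 | a4
g2 = g1 | a2 = (a1 | a4) | a2
g3 = a2 | g2 = a2 | ((a1 | a4) | a2)
g4 = g3 & a3 = (a2 | ((a1 | a4) | a2)) & a3
g5 = a1 & g4 = a1 & ((a2 | ((a1 | a4) | a2)) & a3)
g6 = a1 & g5 = a1 & (a1 & ((a2 | ((a1 | a4) | a2)) & a3))

a1 & (a1 & ((a2 | ((a1 | a4) | a2)) & a3))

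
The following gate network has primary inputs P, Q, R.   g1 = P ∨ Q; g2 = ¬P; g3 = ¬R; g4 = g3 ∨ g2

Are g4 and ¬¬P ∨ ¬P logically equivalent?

g2 = ¬P
g3 = ¬R
g4 = g3 ∨ g2 = ¬R ∨ ¬P
At P=1, Q=0, R=1: circuit gives 0, formula gives 1.

No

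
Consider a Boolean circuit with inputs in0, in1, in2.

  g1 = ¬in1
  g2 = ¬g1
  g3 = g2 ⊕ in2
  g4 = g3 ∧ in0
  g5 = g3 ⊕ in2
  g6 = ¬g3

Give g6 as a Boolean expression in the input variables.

g1 = ¬in1
g2 = ¬g1 = ¬¬in1
g3 = g2 ⊕ in2 = ¬¬in1 ⊕ in2
g6 = ¬g3 = ¬(¬¬in1 ⊕ in2)

¬(¬¬in1 ⊕ in2)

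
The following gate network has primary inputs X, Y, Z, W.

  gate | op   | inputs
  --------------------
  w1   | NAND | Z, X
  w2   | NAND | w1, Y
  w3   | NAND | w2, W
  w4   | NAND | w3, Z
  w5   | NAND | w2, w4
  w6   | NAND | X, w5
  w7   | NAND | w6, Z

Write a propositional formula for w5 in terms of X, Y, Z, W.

((Z NAND X) NAND Y) NAND ((((Z NAND X) NAND Y) NAND W) NAND Z)

w1 = Z NAND X
w2 = w1 NAND Y = (Z NAND X) NAND Y
w3 = w2 NAND W = ((Z NAND X) NAND Y) NAND W
w4 = w3 NAND Z = (((Z NAND X) NAND Y) NAND W) NAND Z
w5 = w2 NAND w4 = ((Z NAND X) NAND Y) NAND ((((Z NAND X) NAND Y) NAND W) NAND Z)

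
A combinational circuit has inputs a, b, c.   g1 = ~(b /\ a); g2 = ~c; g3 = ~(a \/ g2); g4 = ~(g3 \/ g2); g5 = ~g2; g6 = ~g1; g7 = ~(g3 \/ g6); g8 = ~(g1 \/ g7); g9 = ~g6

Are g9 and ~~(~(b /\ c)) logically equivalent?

g1 = ~(b /\ a)
g6 = ~g1 = ~(~(b /\ a))
g9 = ~g6 = ~~(~(b /\ a))
At a=0, b=1, c=1: circuit gives 1, formula gives 0.

No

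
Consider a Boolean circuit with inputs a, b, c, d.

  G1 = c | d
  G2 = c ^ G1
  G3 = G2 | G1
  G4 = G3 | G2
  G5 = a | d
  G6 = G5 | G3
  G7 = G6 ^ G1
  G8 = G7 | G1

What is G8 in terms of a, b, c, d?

G1 = c | d
G2 = c ^ G1 = c ^ (c | d)
G3 = G2 | G1 = (c ^ (c | d)) | (c | d)
G5 = a | d
G6 = G5 | G3 = (a | d) | ((c ^ (c | d)) | (c | d))
G7 = G6 ^ G1 = ((a | d) | ((c ^ (c | d)) | (c | d))) ^ (c | d)
G8 = G7 | G1 = (((a | d) | ((c ^ (c | d)) | (c | d))) ^ (c | d)) | (c | d)

(((a | d) | ((c ^ (c | d)) | (c | d))) ^ (c | d)) | (c | d)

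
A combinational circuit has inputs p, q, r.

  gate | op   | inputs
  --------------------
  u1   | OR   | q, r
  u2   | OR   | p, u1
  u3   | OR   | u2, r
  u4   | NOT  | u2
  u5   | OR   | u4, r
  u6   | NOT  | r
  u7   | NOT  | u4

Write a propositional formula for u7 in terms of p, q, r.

NOT NOT (p OR (q OR r))

u1 = q OR r
u2 = p OR u1 = p OR (q OR r)
u4 = NOT u2 = NOT (p OR (q OR r))
u7 = NOT u4 = NOT NOT (p OR (q OR r))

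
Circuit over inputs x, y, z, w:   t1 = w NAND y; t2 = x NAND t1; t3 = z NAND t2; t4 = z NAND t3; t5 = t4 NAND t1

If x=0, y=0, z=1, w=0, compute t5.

0

t1 = 0 NAND 0 = 1
t2 = 0 NAND 1 = 1
t3 = 1 NAND 1 = 0
t4 = 1 NAND 0 = 1
t5 = 1 NAND 1 = 0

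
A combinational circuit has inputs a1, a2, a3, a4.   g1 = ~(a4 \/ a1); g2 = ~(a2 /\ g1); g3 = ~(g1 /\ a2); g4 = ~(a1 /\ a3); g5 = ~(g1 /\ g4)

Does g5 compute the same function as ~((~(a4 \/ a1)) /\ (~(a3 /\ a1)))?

g1 = ~(a4 \/ a1)
g4 = ~(a1 /\ a3)
g5 = ~(g1 /\ g4) = ~((~(a4 \/ a1)) /\ (~(a1 /\ a3)))
At a1=0, a2=0, a3=0, a4=0: circuit gives 0, formula gives 0.
At a1=0, a2=0, a3=0, a4=1: circuit gives 1, formula gives 1.
Agrees on all 16 inputs.

Yes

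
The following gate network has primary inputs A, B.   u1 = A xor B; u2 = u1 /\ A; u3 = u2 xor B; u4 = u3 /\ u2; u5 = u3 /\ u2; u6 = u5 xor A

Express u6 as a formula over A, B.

u1 = A xor B
u2 = u1 /\ A = (A xor B) /\ A
u3 = u2 xor B = ((A xor B) /\ A) xor B
u5 = u3 /\ u2 = (((A xor B) /\ A) xor B) /\ ((A xor B) /\ A)
u6 = u5 xor A = ((((A xor B) /\ A) xor B) /\ ((A xor B) /\ A)) xor A

((((A xor B) /\ A) xor B) /\ ((A xor B) /\ A)) xor A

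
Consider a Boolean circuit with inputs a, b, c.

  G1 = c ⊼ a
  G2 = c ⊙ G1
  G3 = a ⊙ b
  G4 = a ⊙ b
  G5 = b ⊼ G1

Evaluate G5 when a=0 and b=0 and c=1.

G1 = 1 ⊼ 0 = 1
G5 = 0 ⊼ 1 = 1

1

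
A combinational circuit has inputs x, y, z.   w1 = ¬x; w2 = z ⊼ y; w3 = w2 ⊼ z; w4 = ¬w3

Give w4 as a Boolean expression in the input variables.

¬((z ⊼ y) ⊼ z)

w2 = z ⊼ y
w3 = w2 ⊼ z = (z ⊼ y) ⊼ z
w4 = ¬w3 = ¬((z ⊼ y) ⊼ z)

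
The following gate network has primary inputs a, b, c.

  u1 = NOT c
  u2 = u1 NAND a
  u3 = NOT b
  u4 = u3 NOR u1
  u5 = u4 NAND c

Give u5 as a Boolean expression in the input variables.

(NOT b NOR NOT c) NAND c

u1 = NOT c
u3 = NOT b
u4 = u3 NOR u1 = NOT b NOR NOT c
u5 = u4 NAND c = (NOT b NOR NOT c) NAND c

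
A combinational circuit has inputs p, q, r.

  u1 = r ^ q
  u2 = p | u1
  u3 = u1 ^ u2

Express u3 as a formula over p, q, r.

u1 = r ^ q
u2 = p | u1 = p | (r ^ q)
u3 = u1 ^ u2 = (r ^ q) ^ (p | (r ^ q))

(r ^ q) ^ (p | (r ^ q))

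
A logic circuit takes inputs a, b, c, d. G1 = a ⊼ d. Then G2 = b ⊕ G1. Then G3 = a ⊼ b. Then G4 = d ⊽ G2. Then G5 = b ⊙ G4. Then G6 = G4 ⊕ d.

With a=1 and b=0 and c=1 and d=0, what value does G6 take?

G1 = 1 ⊼ 0 = 1
G2 = 0 ⊕ 1 = 1
G4 = 0 ⊽ 1 = 0
G6 = 0 ⊕ 0 = 0

0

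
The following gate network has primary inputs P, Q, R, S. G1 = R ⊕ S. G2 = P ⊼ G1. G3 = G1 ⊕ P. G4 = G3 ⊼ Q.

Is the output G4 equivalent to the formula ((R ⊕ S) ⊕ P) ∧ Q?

G1 = R ⊕ S
G3 = G1 ⊕ P = (R ⊕ S) ⊕ P
G4 = G3 ⊼ Q = ((R ⊕ S) ⊕ P) ⊼ Q
At P=0, Q=0, R=0, S=0: circuit gives 1, formula gives 0.

No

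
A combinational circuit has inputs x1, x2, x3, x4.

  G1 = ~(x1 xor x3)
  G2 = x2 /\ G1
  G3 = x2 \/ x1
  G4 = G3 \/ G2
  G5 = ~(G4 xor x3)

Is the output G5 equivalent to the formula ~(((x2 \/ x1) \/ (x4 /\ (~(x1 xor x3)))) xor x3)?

No

G1 = ~(x1 xor x3)
G2 = x2 /\ G1 = x2 /\ (~(x1 xor x3))
G3 = x2 \/ x1
G4 = G3 \/ G2 = (x2 \/ x1) \/ (x2 /\ (~(x1 xor x3)))
G5 = ~(G4 xor x3) = ~(((x2 \/ x1) \/ (x2 /\ (~(x1 xor x3)))) xor x3)
At x1=0, x2=0, x3=0, x4=1: circuit gives 1, formula gives 0.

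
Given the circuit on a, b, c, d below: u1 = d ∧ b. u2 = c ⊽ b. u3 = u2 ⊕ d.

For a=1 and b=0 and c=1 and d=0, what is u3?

u2 = 1 ⊽ 0 = 0
u3 = 0 ⊕ 0 = 0

0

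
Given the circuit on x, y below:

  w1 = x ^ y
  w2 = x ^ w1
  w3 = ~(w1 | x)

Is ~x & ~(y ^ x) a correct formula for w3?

Yes

w1 = x ^ y
w3 = ~(w1 | x) = ~((x ^ y) | x)
At x=0, y=1: circuit gives 0, formula gives 0.
At x=0, y=0: circuit gives 1, formula gives 1.
Agrees on all 4 inputs.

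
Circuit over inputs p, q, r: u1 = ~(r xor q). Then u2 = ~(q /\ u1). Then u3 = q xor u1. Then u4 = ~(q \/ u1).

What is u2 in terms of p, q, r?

~(q /\ (~(r xor q)))

u1 = ~(r xor q)
u2 = ~(q /\ u1) = ~(q /\ (~(r xor q)))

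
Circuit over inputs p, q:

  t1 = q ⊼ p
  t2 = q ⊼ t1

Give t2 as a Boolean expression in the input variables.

t1 = q ⊼ p
t2 = q ⊼ t1 = q ⊼ (q ⊼ p)

q ⊼ (q ⊼ p)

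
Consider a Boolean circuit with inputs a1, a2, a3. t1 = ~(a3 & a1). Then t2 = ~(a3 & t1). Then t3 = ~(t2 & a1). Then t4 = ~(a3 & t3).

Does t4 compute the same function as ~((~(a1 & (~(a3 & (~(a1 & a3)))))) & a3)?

Yes

t1 = ~(a3 & a1)
t2 = ~(a3 & t1) = ~(a3 & (~(a3 & a1)))
t3 = ~(t2 & a1) = ~((~(a3 & (~(a3 & a1)))) & a1)
t4 = ~(a3 & t3) = ~(a3 & (~((~(a3 & (~(a3 & a1)))) & a1)))
At a1=0, a2=0, a3=1: circuit gives 0, formula gives 0.
At a1=0, a2=0, a3=0: circuit gives 1, formula gives 1.
Agrees on all 8 inputs.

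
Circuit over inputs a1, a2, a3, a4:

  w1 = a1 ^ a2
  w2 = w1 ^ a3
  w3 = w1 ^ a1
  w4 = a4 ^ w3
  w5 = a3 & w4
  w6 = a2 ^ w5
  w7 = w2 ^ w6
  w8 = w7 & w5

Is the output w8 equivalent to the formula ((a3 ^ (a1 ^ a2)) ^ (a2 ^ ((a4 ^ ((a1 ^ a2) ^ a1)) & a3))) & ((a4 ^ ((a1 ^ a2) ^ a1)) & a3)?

Yes

w1 = a1 ^ a2
w2 = w1 ^ a3 = (a1 ^ a2) ^ a3
w3 = w1 ^ a1 = (a1 ^ a2) ^ a1
w4 = a4 ^ w3 = a4 ^ ((a1 ^ a2) ^ a1)
w5 = a3 & w4 = a3 & (a4 ^ ((a1 ^ a2) ^ a1))
w6 = a2 ^ w5 = a2 ^ (a3 & (a4 ^ ((a1 ^ a2) ^ a1)))
w7 = w2 ^ w6 = ((a1 ^ a2) ^ a3) ^ (a2 ^ (a3 & (a4 ^ ((a1 ^ a2) ^ a1))))
w8 = w7 & w5 = (((a1 ^ a2) ^ a3) ^ (a2 ^ (a3 & (a4 ^ ((a1 ^ a2) ^ a1))))) & (a3 & (a4 ^ ((a1 ^ a2) ^ a1)))
At a1=0, a2=0, a3=0, a4=0: circuit gives 0, formula gives 0.
At a1=1, a2=0, a3=1, a4=1: circuit gives 1, formula gives 1.
Agrees on all 16 inputs.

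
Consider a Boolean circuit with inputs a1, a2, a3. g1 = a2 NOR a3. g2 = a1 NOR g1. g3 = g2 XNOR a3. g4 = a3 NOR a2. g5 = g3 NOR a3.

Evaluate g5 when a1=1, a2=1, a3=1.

g1 = 1 NOR 1 = 0
g2 = 1 NOR 0 = 0
g3 = 0 XNOR 1 = 0
g5 = 0 NOR 1 = 0

0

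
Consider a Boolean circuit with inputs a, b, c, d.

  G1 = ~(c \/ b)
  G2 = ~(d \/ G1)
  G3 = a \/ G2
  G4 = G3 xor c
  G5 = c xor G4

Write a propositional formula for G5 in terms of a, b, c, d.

c xor ((a \/ (~(d \/ (~(c \/ b))))) xor c)

G1 = ~(c \/ b)
G2 = ~(d \/ G1) = ~(d \/ (~(c \/ b)))
G3 = a \/ G2 = a \/ (~(d \/ (~(c \/ b))))
G4 = G3 xor c = (a \/ (~(d \/ (~(c \/ b))))) xor c
G5 = c xor G4 = c xor ((a \/ (~(d \/ (~(c \/ b))))) xor c)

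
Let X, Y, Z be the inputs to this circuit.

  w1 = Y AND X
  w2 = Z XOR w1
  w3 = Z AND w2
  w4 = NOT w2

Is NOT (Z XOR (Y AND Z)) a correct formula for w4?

w1 = Y AND X
w2 = Z XOR w1 = Z XOR (Y AND X)
w4 = NOT w2 = NOT (Z XOR (Y AND X))
At X=0, Y=1, Z=1: circuit gives 0, formula gives 1.

No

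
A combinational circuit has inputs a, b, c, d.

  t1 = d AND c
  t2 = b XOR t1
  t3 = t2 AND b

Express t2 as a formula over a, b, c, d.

b XOR (d AND c)

t1 = d AND c
t2 = b XOR t1 = b XOR (d AND c)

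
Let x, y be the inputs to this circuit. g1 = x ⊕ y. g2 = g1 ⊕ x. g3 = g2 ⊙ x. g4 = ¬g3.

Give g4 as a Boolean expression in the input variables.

g1 = x ⊕ y
g2 = g1 ⊕ x = (x ⊕ y) ⊕ x
g3 = g2 ⊙ x = ((x ⊕ y) ⊕ x) ⊙ x
g4 = ¬g3 = ¬(((x ⊕ y) ⊕ x) ⊙ x)

¬(((x ⊕ y) ⊕ x) ⊙ x)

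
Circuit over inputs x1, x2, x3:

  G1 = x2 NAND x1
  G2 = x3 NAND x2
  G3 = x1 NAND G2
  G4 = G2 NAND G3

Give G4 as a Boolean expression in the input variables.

(x3 NAND x2) NAND (x1 NAND (x3 NAND x2))

G2 = x3 NAND x2
G3 = x1 NAND G2 = x1 NAND (x3 NAND x2)
G4 = G2 NAND G3 = (x3 NAND x2) NAND (x1 NAND (x3 NAND x2))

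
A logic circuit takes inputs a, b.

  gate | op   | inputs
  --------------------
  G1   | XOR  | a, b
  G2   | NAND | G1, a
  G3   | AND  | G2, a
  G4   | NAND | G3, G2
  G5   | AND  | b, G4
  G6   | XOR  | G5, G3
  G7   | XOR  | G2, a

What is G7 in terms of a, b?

G1 = a XOR b
G2 = G1 NAND a = (a XOR b) NAND a
G7 = G2 XOR a = ((a XOR b) NAND a) XOR a

((a XOR b) NAND a) XOR a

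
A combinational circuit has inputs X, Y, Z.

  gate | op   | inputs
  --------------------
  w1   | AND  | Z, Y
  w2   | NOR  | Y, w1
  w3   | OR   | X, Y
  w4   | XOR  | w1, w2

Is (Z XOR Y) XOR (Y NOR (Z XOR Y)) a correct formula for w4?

No

w1 = Z AND Y
w2 = Y NOR w1 = Y NOR (Z AND Y)
w4 = w1 XOR w2 = (Z AND Y) XOR (Y NOR (Z AND Y))
At X=0, Y=1, Z=0: circuit gives 0, formula gives 1.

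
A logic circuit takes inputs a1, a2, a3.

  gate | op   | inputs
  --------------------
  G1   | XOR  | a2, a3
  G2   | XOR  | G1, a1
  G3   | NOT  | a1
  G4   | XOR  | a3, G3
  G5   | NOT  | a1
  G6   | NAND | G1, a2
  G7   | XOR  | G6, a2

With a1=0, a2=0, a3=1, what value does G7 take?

G1 = 0 XOR 1 = 1
G6 = 1 NAND 0 = 1
G7 = 1 XOR 0 = 1

1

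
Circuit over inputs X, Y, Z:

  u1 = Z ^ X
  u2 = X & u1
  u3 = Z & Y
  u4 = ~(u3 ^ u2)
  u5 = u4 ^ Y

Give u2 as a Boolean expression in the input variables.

X & (Z ^ X)

u1 = Z ^ X
u2 = X & u1 = X & (Z ^ X)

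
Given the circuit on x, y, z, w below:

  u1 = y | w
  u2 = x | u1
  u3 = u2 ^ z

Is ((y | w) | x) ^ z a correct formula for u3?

Yes

u1 = y | w
u2 = x | u1 = x | (y | w)
u3 = u2 ^ z = (x | (y | w)) ^ z
At x=0, y=0, z=0, w=0: circuit gives 0, formula gives 0.
At x=0, y=0, z=0, w=1: circuit gives 1, formula gives 1.
Agrees on all 16 inputs.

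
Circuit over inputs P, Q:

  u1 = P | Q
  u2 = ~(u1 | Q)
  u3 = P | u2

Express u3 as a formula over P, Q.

u1 = P | Q
u2 = ~(u1 | Q) = ~((P | Q) | Q)
u3 = P | u2 = P | (~((P | Q) | Q))

P | (~((P | Q) | Q))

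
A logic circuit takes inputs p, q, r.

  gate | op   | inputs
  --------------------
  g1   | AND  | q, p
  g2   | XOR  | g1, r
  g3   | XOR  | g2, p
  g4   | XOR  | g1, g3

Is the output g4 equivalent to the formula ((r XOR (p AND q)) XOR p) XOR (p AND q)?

g1 = q AND p
g2 = g1 XOR r = (q AND p) XOR r
g3 = g2 XOR p = ((q AND p) XOR r) XOR p
g4 = g1 XOR g3 = (q AND p) XOR (((q AND p) XOR r) XOR p)
At p=0, q=0, r=0: circuit gives 0, formula gives 0.
At p=0, q=0, r=1: circuit gives 1, formula gives 1.
Agrees on all 8 inputs.

Yes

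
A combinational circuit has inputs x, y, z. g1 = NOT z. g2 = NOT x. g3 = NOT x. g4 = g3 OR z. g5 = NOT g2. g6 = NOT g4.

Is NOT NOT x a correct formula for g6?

No

g3 = NOT x
g4 = g3 OR z = NOT x OR z
g6 = NOT g4 = NOT (NOT x OR z)
At x=1, y=0, z=1: circuit gives 0, formula gives 1.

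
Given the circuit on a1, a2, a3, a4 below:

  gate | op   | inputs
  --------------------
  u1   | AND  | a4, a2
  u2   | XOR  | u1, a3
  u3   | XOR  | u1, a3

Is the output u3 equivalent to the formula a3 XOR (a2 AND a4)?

u1 = a4 AND a2
u3 = u1 XOR a3 = (a4 AND a2) XOR a3
At a1=0, a2=0, a3=0, a4=0: circuit gives 0, formula gives 0.
At a1=0, a2=0, a3=1, a4=0: circuit gives 1, formula gives 1.
Agrees on all 16 inputs.

Yes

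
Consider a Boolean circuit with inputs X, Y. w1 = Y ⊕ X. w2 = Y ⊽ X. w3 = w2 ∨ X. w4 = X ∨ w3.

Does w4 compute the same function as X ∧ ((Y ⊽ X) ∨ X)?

w2 = Y ⊽ X
w3 = w2 ∨ X = (Y ⊽ X) ∨ X
w4 = X ∨ w3 = X ∨ ((Y ⊽ X) ∨ X)
At X=0, Y=0: circuit gives 1, formula gives 0.

No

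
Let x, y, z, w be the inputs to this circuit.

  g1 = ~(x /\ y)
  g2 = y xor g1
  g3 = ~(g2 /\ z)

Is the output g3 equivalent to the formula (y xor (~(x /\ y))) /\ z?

No

g1 = ~(x /\ y)
g2 = y xor g1 = y xor (~(x /\ y))
g3 = ~(g2 /\ z) = ~((y xor (~(x /\ y))) /\ z)
At x=0, y=0, z=0, w=0: circuit gives 1, formula gives 0.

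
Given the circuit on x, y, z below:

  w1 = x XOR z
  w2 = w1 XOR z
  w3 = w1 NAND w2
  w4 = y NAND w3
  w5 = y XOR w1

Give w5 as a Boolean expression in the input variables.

y XOR (x XOR z)

w1 = x XOR z
w5 = y XOR w1 = y XOR (x XOR z)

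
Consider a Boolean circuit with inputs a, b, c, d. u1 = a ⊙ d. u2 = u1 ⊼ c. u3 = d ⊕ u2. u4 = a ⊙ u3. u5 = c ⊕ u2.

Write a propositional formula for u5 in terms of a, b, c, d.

u1 = a ⊙ d
u2 = u1 ⊼ c = (a ⊙ d) ⊼ c
u5 = c ⊕ u2 = c ⊕ ((a ⊙ d) ⊼ c)

c ⊕ ((a ⊙ d) ⊼ c)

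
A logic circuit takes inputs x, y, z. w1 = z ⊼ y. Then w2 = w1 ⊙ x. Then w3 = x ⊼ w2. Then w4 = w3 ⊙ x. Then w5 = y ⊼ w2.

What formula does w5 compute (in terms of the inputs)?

w1 = z ⊼ y
w2 = w1 ⊙ x = (z ⊼ y) ⊙ x
w5 = y ⊼ w2 = y ⊼ ((z ⊼ y) ⊙ x)

y ⊼ ((z ⊼ y) ⊙ x)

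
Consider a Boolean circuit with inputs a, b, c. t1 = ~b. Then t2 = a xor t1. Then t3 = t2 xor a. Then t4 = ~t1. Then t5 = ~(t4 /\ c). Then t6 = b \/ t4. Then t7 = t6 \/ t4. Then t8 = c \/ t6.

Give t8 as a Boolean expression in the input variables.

c \/ (b \/ ~~b)

t1 = ~b
t4 = ~t1 = ~~b
t6 = b \/ t4 = b \/ ~~b
t8 = c \/ t6 = c \/ (b \/ ~~b)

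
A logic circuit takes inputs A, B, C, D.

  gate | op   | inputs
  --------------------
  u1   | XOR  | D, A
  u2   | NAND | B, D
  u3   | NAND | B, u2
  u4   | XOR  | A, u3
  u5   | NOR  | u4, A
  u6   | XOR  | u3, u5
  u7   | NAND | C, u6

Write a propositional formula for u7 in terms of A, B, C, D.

u2 = B NAND D
u3 = B NAND u2 = B NAND (B NAND D)
u4 = A XOR u3 = A XOR (B NAND (B NAND D))
u5 = u4 NOR A = (A XOR (B NAND (B NAND D))) NOR A
u6 = u3 XOR u5 = (B NAND (B NAND D)) XOR ((A XOR (B NAND (B NAND D))) NOR A)
u7 = C NAND u6 = C NAND ((B NAND (B NAND D)) XOR ((A XOR (B NAND (B NAND D))) NOR A))

C NAND ((B NAND (B NAND D)) XOR ((A XOR (B NAND (B NAND D))) NOR A))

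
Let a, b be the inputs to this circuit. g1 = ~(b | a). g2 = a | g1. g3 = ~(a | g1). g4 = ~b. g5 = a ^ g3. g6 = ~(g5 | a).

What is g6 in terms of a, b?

g1 = ~(b | a)
g3 = ~(a | g1) = ~(a | (~(b | a)))
g5 = a ^ g3 = a ^ (~(a | (~(b | a))))
g6 = ~(g5 | a) = ~((a ^ (~(a | (~(b | a))))) | a)

~((a ^ (~(a | (~(b | a))))) | a)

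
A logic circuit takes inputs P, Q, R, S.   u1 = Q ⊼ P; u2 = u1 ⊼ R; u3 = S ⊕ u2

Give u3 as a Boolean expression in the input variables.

u1 = Q ⊼ P
u2 = u1 ⊼ R = (Q ⊼ P) ⊼ R
u3 = S ⊕ u2 = S ⊕ ((Q ⊼ P) ⊼ R)

S ⊕ ((Q ⊼ P) ⊼ R)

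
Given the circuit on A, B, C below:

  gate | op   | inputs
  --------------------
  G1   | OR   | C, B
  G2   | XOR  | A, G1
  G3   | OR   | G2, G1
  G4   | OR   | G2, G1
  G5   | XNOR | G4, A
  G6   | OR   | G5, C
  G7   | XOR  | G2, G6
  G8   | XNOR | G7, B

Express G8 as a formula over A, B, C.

G1 = C OR B
G2 = A XOR G1 = A XOR (C OR B)
G4 = G2 OR G1 = (A XOR (C OR B)) OR (C OR B)
G5 = G4 XNOR A = ((A XOR (C OR B)) OR (C OR B)) XNOR A
G6 = G5 OR C = (((A XOR (C OR B)) OR (C OR B)) XNOR A) OR C
G7 = G2 XOR G6 = (A XOR (C OR B)) XOR ((((A XOR (C OR B)) OR (C OR B)) XNOR A) OR C)
G8 = G7 XNOR B = ((A XOR (C OR B)) XOR ((((A XOR (C OR B)) OR (C OR B)) XNOR A) OR C)) XNOR B

((A XOR (C OR B)) XOR ((((A XOR (C OR B)) OR (C OR B)) XNOR A) OR C)) XNOR B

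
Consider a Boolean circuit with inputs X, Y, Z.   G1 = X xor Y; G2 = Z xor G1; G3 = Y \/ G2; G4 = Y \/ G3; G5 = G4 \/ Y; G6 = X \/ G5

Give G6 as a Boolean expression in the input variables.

X \/ ((Y \/ (Y \/ (Z xor (X xor Y)))) \/ Y)

G1 = X xor Y
G2 = Z xor G1 = Z xor (X xor Y)
G3 = Y \/ G2 = Y \/ (Z xor (X xor Y))
G4 = Y \/ G3 = Y \/ (Y \/ (Z xor (X xor Y)))
G5 = G4 \/ Y = (Y \/ (Y \/ (Z xor (X xor Y)))) \/ Y
G6 = X \/ G5 = X \/ ((Y \/ (Y \/ (Z xor (X xor Y)))) \/ Y)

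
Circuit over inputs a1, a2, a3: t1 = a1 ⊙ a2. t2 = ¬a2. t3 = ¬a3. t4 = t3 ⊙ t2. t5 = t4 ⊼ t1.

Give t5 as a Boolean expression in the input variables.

t1 = a1 ⊙ a2
t2 = ¬a2
t3 = ¬a3
t4 = t3 ⊙ t2 = ¬a3 ⊙ ¬a2
t5 = t4 ⊼ t1 = (¬a3 ⊙ ¬a2) ⊼ (a1 ⊙ a2)

(¬a3 ⊙ ¬a2) ⊼ (a1 ⊙ a2)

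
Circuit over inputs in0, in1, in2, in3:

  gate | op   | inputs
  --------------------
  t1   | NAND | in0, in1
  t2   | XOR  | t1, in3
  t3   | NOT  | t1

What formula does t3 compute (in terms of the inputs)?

NOT (in0 NAND in1)

t1 = in0 NAND in1
t3 = NOT t1 = NOT (in0 NAND in1)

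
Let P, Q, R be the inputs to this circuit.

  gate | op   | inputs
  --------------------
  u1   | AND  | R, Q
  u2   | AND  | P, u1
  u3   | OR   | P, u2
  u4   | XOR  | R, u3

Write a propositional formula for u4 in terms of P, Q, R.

u1 = R AND Q
u2 = P AND u1 = P AND (R AND Q)
u3 = P OR u2 = P OR (P AND (R AND Q))
u4 = R XOR u3 = R XOR (P OR (P AND (R AND Q)))

R XOR (P OR (P AND (R AND Q)))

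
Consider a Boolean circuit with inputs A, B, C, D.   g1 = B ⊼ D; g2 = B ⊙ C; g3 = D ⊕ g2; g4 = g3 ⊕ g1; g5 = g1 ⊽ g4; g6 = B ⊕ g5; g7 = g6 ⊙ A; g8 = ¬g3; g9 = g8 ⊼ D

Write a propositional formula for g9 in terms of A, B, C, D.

¬(D ⊕ (B ⊙ C)) ⊼ D

g2 = B ⊙ C
g3 = D ⊕ g2 = D ⊕ (B ⊙ C)
g8 = ¬g3 = ¬(D ⊕ (B ⊙ C))
g9 = g8 ⊼ D = ¬(D ⊕ (B ⊙ C)) ⊼ D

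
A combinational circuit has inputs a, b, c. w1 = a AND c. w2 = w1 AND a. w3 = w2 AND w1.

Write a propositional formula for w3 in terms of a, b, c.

((a AND c) AND a) AND (a AND c)

w1 = a AND c
w2 = w1 AND a = (a AND c) AND a
w3 = w2 AND w1 = ((a AND c) AND a) AND (a AND c)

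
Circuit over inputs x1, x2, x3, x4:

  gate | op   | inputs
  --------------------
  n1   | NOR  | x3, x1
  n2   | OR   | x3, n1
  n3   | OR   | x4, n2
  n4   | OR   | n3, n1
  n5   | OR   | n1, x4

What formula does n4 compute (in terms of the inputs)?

(x4 OR (x3 OR (x3 NOR x1))) OR (x3 NOR x1)

n1 = x3 NOR x1
n2 = x3 OR n1 = x3 OR (x3 NOR x1)
n3 = x4 OR n2 = x4 OR (x3 OR (x3 NOR x1))
n4 = n3 OR n1 = (x4 OR (x3 OR (x3 NOR x1))) OR (x3 NOR x1)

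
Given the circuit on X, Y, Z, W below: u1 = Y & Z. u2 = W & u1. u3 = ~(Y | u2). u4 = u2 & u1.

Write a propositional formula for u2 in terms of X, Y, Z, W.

W & (Y & Z)

u1 = Y & Z
u2 = W & u1 = W & (Y & Z)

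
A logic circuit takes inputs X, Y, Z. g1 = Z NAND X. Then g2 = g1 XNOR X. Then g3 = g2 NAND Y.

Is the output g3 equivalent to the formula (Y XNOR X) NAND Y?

g1 = Z NAND X
g2 = g1 XNOR X = (Z NAND X) XNOR X
g3 = g2 NAND Y = ((Z NAND X) XNOR X) NAND Y
At X=1, Y=1, Z=1: circuit gives 1, formula gives 0.

No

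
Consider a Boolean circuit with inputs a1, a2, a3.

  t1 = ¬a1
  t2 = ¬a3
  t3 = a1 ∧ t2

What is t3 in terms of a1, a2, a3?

a1 ∧ ¬a3

t2 = ¬a3
t3 = a1 ∧ t2 = a1 ∧ ¬a3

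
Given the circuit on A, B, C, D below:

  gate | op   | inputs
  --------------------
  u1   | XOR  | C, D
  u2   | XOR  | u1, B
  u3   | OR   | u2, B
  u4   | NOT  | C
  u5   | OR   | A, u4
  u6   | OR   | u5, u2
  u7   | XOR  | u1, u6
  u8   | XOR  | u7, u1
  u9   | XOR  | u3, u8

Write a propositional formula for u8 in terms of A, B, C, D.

((C XOR D) XOR ((A OR NOT C) OR ((C XOR D) XOR B))) XOR (C XOR D)

u1 = C XOR D
u2 = u1 XOR B = (C XOR D) XOR B
u4 = NOT C
u5 = A OR u4 = A OR NOT C
u6 = u5 OR u2 = (A OR NOT C) OR ((C XOR D) XOR B)
u7 = u1 XOR u6 = (C XOR D) XOR ((A OR NOT C) OR ((C XOR D) XOR B))
u8 = u7 XOR u1 = ((C XOR D) XOR ((A OR NOT C) OR ((C XOR D) XOR B))) XOR (C XOR D)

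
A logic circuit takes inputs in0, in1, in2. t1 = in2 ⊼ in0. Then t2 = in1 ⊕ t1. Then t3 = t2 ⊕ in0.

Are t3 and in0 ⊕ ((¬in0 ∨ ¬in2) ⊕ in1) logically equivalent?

t1 = in2 ⊼ in0
t2 = in1 ⊕ t1 = in1 ⊕ (in2 ⊼ in0)
t3 = t2 ⊕ in0 = (in1 ⊕ (in2 ⊼ in0)) ⊕ in0
At in0=0, in1=1, in2=0: circuit gives 0, formula gives 0.
At in0=0, in1=0, in2=0: circuit gives 1, formula gives 1.
Agrees on all 8 inputs.

Yes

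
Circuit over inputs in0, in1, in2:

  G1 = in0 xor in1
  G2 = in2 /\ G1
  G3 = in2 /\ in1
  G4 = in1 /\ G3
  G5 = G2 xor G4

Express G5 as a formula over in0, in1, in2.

G1 = in0 xor in1
G2 = in2 /\ G1 = in2 /\ (in0 xor in1)
G3 = in2 /\ in1
G4 = in1 /\ G3 = in1 /\ (in2 /\ in1)
G5 = G2 xor G4 = (in2 /\ (in0 xor in1)) xor (in1 /\ (in2 /\ in1))

(in2 /\ (in0 xor in1)) xor (in1 /\ (in2 /\ in1))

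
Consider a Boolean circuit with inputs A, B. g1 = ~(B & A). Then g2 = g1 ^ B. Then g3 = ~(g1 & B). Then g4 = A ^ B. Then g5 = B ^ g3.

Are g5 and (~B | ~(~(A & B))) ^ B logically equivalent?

Yes

g1 = ~(B & A)
g3 = ~(g1 & B) = ~((~(B & A)) & B)
g5 = B ^ g3 = B ^ (~((~(B & A)) & B))
At A=1, B=1: circuit gives 0, formula gives 0.
At A=0, B=0: circuit gives 1, formula gives 1.
Agrees on all 4 inputs.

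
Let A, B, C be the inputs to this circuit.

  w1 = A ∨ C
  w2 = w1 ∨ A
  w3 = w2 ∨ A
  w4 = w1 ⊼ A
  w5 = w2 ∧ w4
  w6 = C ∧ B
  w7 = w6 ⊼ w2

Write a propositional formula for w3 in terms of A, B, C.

((A ∨ C) ∨ A) ∨ A

w1 = A ∨ C
w2 = w1 ∨ A = (A ∨ C) ∨ A
w3 = w2 ∨ A = ((A ∨ C) ∨ A) ∨ A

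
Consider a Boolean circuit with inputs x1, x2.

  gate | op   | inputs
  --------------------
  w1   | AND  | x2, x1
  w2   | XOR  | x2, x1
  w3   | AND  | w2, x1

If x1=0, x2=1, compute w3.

w2 = 1 XOR 0 = 1
w3 = 1 AND 0 = 0

0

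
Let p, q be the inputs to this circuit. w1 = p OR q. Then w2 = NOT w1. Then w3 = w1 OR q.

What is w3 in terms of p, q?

(p OR q) OR q

w1 = p OR q
w3 = w1 OR q = (p OR q) OR q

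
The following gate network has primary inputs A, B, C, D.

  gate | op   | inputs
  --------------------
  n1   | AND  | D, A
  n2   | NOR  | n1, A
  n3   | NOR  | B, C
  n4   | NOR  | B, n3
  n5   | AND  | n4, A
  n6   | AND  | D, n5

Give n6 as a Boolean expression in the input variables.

D AND ((B NOR (B NOR C)) AND A)

n3 = B NOR C
n4 = B NOR n3 = B NOR (B NOR C)
n5 = n4 AND A = (B NOR (B NOR C)) AND A
n6 = D AND n5 = D AND ((B NOR (B NOR C)) AND A)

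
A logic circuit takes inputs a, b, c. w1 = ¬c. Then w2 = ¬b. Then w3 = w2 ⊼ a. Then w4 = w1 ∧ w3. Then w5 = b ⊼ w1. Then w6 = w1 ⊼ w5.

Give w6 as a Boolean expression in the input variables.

w1 = ¬c
w5 = b ⊼ w1 = b ⊼ ¬c
w6 = w1 ⊼ w5 = ¬c ⊼ (b ⊼ ¬c)

¬c ⊼ (b ⊼ ¬c)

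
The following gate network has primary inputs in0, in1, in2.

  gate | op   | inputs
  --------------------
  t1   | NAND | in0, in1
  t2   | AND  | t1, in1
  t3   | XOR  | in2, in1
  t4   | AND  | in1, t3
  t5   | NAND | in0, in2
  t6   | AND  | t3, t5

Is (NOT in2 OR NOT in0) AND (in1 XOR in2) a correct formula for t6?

Yes

t3 = in2 XOR in1
t5 = in0 NAND in2
t6 = t3 AND t5 = (in2 XOR in1) AND (in0 NAND in2)
At in0=0, in1=0, in2=0: circuit gives 0, formula gives 0.
At in0=0, in1=0, in2=1: circuit gives 1, formula gives 1.
Agrees on all 8 inputs.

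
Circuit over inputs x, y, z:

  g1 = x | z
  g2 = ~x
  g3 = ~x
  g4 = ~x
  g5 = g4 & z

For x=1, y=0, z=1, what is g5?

0

g4 = ~1 = 0
g5 = 0 & 1 = 0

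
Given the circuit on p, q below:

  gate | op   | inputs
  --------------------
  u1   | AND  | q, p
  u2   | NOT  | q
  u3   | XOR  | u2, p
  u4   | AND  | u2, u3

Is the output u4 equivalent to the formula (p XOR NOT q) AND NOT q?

u2 = NOT q
u3 = u2 XOR p = NOT q XOR p
u4 = u2 AND u3 = NOT q AND (NOT q XOR p)
At p=0, q=1: circuit gives 0, formula gives 0.
At p=0, q=0: circuit gives 1, formula gives 1.
Agrees on all 4 inputs.

Yes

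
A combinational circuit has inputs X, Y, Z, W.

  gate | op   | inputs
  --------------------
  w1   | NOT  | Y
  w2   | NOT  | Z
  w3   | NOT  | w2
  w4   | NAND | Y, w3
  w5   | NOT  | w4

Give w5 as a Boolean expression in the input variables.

NOT (Y NAND NOT NOT Z)

w2 = NOT Z
w3 = NOT w2 = NOT NOT Z
w4 = Y NAND w3 = Y NAND NOT NOT Z
w5 = NOT w4 = NOT (Y NAND NOT NOT Z)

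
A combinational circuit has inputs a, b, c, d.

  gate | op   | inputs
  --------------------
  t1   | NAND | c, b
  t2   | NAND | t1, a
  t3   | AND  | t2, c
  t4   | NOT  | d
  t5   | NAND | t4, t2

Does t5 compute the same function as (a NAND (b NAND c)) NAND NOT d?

t1 = c NAND b
t2 = t1 NAND a = (c NAND b) NAND a
t4 = NOT d
t5 = t4 NAND t2 = NOT d NAND ((c NAND b) NAND a)
At a=0, b=0, c=0, d=0: circuit gives 0, formula gives 0.
At a=0, b=0, c=0, d=1: circuit gives 1, formula gives 1.
Agrees on all 16 inputs.

Yes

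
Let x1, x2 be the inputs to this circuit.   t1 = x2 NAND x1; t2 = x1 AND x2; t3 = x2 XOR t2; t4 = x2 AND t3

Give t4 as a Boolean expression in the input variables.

x2 AND (x2 XOR (x1 AND x2))

t2 = x1 AND x2
t3 = x2 XOR t2 = x2 XOR (x1 AND x2)
t4 = x2 AND t3 = x2 AND (x2 XOR (x1 AND x2))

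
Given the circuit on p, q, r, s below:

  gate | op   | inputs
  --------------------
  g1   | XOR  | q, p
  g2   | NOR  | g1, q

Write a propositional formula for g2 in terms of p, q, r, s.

g1 = q XOR p
g2 = g1 NOR q = (q XOR p) NOR q

(q XOR p) NOR q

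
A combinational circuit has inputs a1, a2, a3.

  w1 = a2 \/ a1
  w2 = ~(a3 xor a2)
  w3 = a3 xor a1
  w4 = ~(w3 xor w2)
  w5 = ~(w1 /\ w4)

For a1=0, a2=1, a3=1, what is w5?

0

w1 = 1 \/ 0 = 1
w2 = ~(1 xor 1) = 1
w3 = 1 xor 0 = 1
w4 = ~(1 xor 1) = 1
w5 = ~(1 /\ 1) = 0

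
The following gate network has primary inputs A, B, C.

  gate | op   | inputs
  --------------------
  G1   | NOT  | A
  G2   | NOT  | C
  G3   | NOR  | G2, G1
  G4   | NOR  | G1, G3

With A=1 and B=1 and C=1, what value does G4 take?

0

G1 = NOT 1 = 0
G2 = NOT 1 = 0
G3 = 0 NOR 0 = 1
G4 = 0 NOR 1 = 0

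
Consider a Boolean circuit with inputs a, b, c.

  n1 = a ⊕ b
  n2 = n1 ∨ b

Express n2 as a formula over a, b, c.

n1 = a ⊕ b
n2 = n1 ∨ b = (a ⊕ b) ∨ b

(a ⊕ b) ∨ b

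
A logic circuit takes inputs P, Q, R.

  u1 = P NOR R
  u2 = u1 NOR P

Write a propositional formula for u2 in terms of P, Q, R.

u1 = P NOR R
u2 = u1 NOR P = (P NOR R) NOR P

(P NOR R) NOR P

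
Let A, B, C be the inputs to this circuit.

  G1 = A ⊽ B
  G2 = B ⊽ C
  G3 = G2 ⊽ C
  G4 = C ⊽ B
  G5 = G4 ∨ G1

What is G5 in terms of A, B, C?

G1 = A ⊽ B
G4 = C ⊽ B
G5 = G4 ∨ G1 = (C ⊽ B) ∨ (A ⊽ B)

(C ⊽ B) ∨ (A ⊽ B)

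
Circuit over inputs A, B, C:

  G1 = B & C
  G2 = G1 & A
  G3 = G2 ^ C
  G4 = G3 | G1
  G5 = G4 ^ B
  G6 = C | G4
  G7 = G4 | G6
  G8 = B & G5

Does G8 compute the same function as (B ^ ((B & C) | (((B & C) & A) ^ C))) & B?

G1 = B & C
G2 = G1 & A = (B & C) & A
G3 = G2 ^ C = ((B & C) & A) ^ C
G4 = G3 | G1 = (((B & C) & A) ^ C) | (B & C)
G5 = G4 ^ B = ((((B & C) & A) ^ C) | (B & C)) ^ B
G8 = B & G5 = B & (((((B & C) & A) ^ C) | (B & C)) ^ B)
At A=0, B=0, C=0: circuit gives 0, formula gives 0.
At A=0, B=1, C=0: circuit gives 1, formula gives 1.
Agrees on all 8 inputs.

Yes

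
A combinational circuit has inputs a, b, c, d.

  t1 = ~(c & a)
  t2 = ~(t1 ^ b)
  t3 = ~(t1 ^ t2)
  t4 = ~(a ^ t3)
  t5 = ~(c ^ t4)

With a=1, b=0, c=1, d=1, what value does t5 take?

t1 = ~(1 & 1) = 0
t2 = ~(0 ^ 0) = 1
t3 = ~(0 ^ 1) = 0
t4 = ~(1 ^ 0) = 0
t5 = ~(1 ^ 0) = 0

0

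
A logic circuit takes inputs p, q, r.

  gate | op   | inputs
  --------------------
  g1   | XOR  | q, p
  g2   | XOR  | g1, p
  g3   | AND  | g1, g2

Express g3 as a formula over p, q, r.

g1 = q XOR p
g2 = g1 XOR p = (q XOR p) XOR p
g3 = g1 AND g2 = (q XOR p) AND ((q XOR p) XOR p)

(q XOR p) AND ((q XOR p) XOR p)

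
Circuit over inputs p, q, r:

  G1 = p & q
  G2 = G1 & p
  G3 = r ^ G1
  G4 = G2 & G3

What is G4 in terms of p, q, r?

G1 = p & q
G2 = G1 & p = (p & q) & p
G3 = r ^ G1 = r ^ (p & q)
G4 = G2 & G3 = ((p & q) & p) & (r ^ (p & q))

((p & q) & p) & (r ^ (p & q))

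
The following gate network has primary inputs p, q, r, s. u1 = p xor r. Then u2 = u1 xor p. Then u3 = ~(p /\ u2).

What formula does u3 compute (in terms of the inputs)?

~(p /\ ((p xor r) xor p))

u1 = p xor r
u2 = u1 xor p = (p xor r) xor p
u3 = ~(p /\ u2) = ~(p /\ ((p xor r) xor p))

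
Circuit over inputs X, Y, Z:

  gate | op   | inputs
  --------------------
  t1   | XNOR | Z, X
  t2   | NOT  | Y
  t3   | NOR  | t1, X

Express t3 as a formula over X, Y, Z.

(Z XNOR X) NOR X

t1 = Z XNOR X
t3 = t1 NOR X = (Z XNOR X) NOR X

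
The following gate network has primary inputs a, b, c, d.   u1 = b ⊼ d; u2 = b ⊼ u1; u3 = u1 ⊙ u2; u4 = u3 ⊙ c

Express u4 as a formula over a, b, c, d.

((b ⊼ d) ⊙ (b ⊼ (b ⊼ d))) ⊙ c

u1 = b ⊼ d
u2 = b ⊼ u1 = b ⊼ (b ⊼ d)
u3 = u1 ⊙ u2 = (b ⊼ d) ⊙ (b ⊼ (b ⊼ d))
u4 = u3 ⊙ c = ((b ⊼ d) ⊙ (b ⊼ (b ⊼ d))) ⊙ c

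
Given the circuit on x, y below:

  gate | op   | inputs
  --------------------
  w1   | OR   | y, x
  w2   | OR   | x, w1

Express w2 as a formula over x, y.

w1 = y OR x
w2 = x OR w1 = x OR (y OR x)

x OR (y OR x)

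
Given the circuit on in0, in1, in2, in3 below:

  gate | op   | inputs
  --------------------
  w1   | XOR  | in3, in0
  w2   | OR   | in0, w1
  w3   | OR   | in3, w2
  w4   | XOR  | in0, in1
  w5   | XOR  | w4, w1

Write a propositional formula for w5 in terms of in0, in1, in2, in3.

w1 = in3 XOR in0
w4 = in0 XOR in1
w5 = w4 XOR w1 = (in0 XOR in1) XOR (in3 XOR in0)

(in0 XOR in1) XOR (in3 XOR in0)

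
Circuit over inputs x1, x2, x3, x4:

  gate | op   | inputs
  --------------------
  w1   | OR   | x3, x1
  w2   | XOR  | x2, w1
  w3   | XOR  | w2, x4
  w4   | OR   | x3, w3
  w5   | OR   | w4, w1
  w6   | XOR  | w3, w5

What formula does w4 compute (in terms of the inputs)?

w1 = x3 OR x1
w2 = x2 XOR w1 = x2 XOR (x3 OR x1)
w3 = w2 XOR x4 = (x2 XOR (x3 OR x1)) XOR x4
w4 = x3 OR w3 = x3 OR ((x2 XOR (x3 OR x1)) XOR x4)

x3 OR ((x2 XOR (x3 OR x1)) XOR x4)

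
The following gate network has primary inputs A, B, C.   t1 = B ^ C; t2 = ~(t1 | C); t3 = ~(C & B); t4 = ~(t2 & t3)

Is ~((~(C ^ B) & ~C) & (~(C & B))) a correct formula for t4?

t1 = B ^ C
t2 = ~(t1 | C) = ~((B ^ C) | C)
t3 = ~(C & B)
t4 = ~(t2 & t3) = ~((~((B ^ C) | C)) & (~(C & B)))
At A=0, B=0, C=0: circuit gives 0, formula gives 0.
At A=0, B=0, C=1: circuit gives 1, formula gives 1.
Agrees on all 8 inputs.

Yes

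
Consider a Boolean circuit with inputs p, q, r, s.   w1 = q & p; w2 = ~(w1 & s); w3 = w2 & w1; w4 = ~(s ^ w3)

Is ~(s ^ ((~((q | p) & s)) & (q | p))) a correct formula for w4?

w1 = q & p
w2 = ~(w1 & s) = ~((q & p) & s)
w3 = w2 & w1 = (~((q & p) & s)) & (q & p)
w4 = ~(s ^ w3) = ~(s ^ ((~((q & p) & s)) & (q & p)))
At p=0, q=1, r=0, s=0: circuit gives 1, formula gives 0.

No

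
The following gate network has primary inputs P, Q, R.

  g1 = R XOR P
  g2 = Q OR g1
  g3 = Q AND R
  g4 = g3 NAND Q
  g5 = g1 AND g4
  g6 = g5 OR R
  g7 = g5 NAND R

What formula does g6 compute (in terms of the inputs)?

g1 = R XOR P
g3 = Q AND R
g4 = g3 NAND Q = (Q AND R) NAND Q
g5 = g1 AND g4 = (R XOR P) AND ((Q AND R) NAND Q)
g6 = g5 OR R = ((R XOR P) AND ((Q AND R) NAND Q)) OR R

((R XOR P) AND ((Q AND R) NAND Q)) OR R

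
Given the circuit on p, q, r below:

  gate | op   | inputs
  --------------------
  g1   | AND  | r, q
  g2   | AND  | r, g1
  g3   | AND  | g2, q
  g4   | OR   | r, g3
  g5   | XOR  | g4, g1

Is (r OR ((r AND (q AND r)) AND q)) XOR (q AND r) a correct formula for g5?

g1 = r AND q
g2 = r AND g1 = r AND (r AND q)
g3 = g2 AND q = (r AND (r AND q)) AND q
g4 = r OR g3 = r OR ((r AND (r AND q)) AND q)
g5 = g4 XOR g1 = (r OR ((r AND (r AND q)) AND q)) XOR (r AND q)
At p=0, q=0, r=0: circuit gives 0, formula gives 0.
At p=0, q=0, r=1: circuit gives 1, formula gives 1.
Agrees on all 8 inputs.

Yes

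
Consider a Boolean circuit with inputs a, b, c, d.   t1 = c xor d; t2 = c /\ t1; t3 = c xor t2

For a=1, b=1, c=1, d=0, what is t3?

0

t1 = 1 xor 0 = 1
t2 = 1 /\ 1 = 1
t3 = 1 xor 1 = 0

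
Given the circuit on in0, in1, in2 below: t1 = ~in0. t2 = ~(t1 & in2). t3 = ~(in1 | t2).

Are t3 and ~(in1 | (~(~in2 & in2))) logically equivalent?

No

t1 = ~in0
t2 = ~(t1 & in2) = ~(~in0 & in2)
t3 = ~(in1 | t2) = ~(in1 | (~(~in0 & in2)))
At in0=0, in1=0, in2=1: circuit gives 1, formula gives 0.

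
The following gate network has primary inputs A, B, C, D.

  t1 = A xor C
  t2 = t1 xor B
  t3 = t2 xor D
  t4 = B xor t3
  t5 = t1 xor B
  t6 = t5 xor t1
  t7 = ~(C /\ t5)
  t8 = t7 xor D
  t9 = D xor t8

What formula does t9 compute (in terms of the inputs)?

t1 = A xor C
t5 = t1 xor B = (A xor C) xor B
t7 = ~(C /\ t5) = ~(C /\ ((A xor C) xor B))
t8 = t7 xor D = (~(C /\ ((A xor C) xor B))) xor D
t9 = D xor t8 = D xor ((~(C /\ ((A xor C) xor B))) xor D)

D xor ((~(C /\ ((A xor C) xor B))) xor D)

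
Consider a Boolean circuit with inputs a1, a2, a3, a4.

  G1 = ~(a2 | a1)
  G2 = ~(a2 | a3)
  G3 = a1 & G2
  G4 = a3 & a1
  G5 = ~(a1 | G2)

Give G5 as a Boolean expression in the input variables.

G2 = ~(a2 | a3)
G5 = ~(a1 | G2) = ~(a1 | (~(a2 | a3)))

~(a1 | (~(a2 | a3)))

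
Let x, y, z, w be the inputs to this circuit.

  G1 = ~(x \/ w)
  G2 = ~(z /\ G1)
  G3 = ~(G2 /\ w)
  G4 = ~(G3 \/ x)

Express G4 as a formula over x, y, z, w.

~((~((~(z /\ (~(x \/ w)))) /\ w)) \/ x)

G1 = ~(x \/ w)
G2 = ~(z /\ G1) = ~(z /\ (~(x \/ w)))
G3 = ~(G2 /\ w) = ~((~(z /\ (~(x \/ w)))) /\ w)
G4 = ~(G3 \/ x) = ~((~((~(z /\ (~(x \/ w)))) /\ w)) \/ x)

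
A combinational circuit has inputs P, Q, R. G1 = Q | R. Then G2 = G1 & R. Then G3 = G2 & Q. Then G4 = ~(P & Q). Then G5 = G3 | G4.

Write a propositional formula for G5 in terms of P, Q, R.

G1 = Q | R
G2 = G1 & R = (Q | R) & R
G3 = G2 & Q = ((Q | R) & R) & Q
G4 = ~(P & Q)
G5 = G3 | G4 = (((Q | R) & R) & Q) | (~(P & Q))

(((Q | R) & R) & Q) | (~(P & Q))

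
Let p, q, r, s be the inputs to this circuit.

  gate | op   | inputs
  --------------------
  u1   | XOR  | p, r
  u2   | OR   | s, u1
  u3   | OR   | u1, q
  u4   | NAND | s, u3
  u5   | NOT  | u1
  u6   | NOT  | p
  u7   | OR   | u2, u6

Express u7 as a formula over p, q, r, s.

u1 = p XOR r
u2 = s OR u1 = s OR (p XOR r)
u6 = NOT p
u7 = u2 OR u6 = (s OR (p XOR r)) OR NOT p

(s OR (p XOR r)) OR NOT p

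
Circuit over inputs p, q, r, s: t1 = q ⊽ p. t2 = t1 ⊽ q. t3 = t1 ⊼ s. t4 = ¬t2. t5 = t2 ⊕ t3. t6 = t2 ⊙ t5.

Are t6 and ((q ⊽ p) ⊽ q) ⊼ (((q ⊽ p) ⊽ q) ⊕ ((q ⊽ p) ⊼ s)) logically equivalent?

t1 = q ⊽ p
t2 = t1 ⊽ q = (q ⊽ p) ⊽ q
t3 = t1 ⊼ s = (q ⊽ p) ⊼ s
t5 = t2 ⊕ t3 = ((q ⊽ p) ⊽ q) ⊕ ((q ⊽ p) ⊼ s)
t6 = t2 ⊙ t5 = ((q ⊽ p) ⊽ q) ⊙ (((q ⊽ p) ⊽ q) ⊕ ((q ⊽ p) ⊼ s))
At p=0, q=0, r=0, s=0: circuit gives 0, formula gives 1.

No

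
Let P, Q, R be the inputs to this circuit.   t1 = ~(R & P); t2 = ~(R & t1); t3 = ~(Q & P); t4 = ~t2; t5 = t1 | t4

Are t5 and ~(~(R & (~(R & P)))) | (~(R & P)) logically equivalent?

t1 = ~(R & P)
t2 = ~(R & t1) = ~(R & (~(R & P)))
t4 = ~t2 = ~(~(R & (~(R & P))))
t5 = t1 | t4 = (~(R & P)) | ~(~(R & (~(R & P))))
At P=1, Q=0, R=1: circuit gives 0, formula gives 0.
At P=0, Q=0, R=0: circuit gives 1, formula gives 1.
Agrees on all 8 inputs.

Yes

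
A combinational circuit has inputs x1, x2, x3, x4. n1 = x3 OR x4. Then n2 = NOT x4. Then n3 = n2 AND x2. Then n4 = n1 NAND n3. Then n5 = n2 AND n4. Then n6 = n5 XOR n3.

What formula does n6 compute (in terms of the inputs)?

n1 = x3 OR x4
n2 = NOT x4
n3 = n2 AND x2 = NOT x4 AND x2
n4 = n1 NAND n3 = (x3 OR x4) NAND (NOT x4 AND x2)
n5 = n2 AND n4 = NOT x4 AND ((x3 OR x4) NAND (NOT x4 AND x2))
n6 = n5 XOR n3 = (NOT x4 AND ((x3 OR x4) NAND (NOT x4 AND x2))) XOR (NOT x4 AND x2)

(NOT x4 AND ((x3 OR x4) NAND (NOT x4 AND x2))) XOR (NOT x4 AND x2)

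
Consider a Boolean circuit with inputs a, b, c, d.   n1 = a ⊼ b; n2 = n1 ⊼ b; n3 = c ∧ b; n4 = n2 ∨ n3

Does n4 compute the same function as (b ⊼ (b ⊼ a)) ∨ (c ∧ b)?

n1 = a ⊼ b
n2 = n1 ⊼ b = (a ⊼ b) ⊼ b
n3 = c ∧ b
n4 = n2 ∨ n3 = ((a ⊼ b) ⊼ b) ∨ (c ∧ b)
At a=0, b=1, c=0, d=0: circuit gives 0, formula gives 0.
At a=0, b=0, c=0, d=0: circuit gives 1, formula gives 1.
Agrees on all 16 inputs.

Yes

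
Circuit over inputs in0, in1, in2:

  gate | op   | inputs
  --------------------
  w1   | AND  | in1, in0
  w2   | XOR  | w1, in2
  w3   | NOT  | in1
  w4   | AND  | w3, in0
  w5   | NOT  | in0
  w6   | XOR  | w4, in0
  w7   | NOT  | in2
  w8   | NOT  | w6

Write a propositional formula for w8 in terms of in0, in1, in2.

w3 = NOT in1
w4 = w3 AND in0 = NOT in1 AND in0
w6 = w4 XOR in0 = (NOT in1 AND in0) XOR in0
w8 = NOT w6 = NOT ((NOT in1 AND in0) XOR in0)

NOT ((NOT in1 AND in0) XOR in0)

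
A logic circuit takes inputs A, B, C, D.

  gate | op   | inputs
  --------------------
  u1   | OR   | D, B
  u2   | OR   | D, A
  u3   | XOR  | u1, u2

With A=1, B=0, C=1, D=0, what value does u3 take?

u1 = 0 OR 0 = 0
u2 = 0 OR 1 = 1
u3 = 0 XOR 1 = 1

1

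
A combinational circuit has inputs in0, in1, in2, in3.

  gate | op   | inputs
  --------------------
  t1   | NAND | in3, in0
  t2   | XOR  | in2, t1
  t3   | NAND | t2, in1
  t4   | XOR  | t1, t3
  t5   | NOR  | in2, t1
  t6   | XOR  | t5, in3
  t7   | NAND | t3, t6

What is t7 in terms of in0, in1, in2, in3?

((in2 XOR (in3 NAND in0)) NAND in1) NAND ((in2 NOR (in3 NAND in0)) XOR in3)

t1 = in3 NAND in0
t2 = in2 XOR t1 = in2 XOR (in3 NAND in0)
t3 = t2 NAND in1 = (in2 XOR (in3 NAND in0)) NAND in1
t5 = in2 NOR t1 = in2 NOR (in3 NAND in0)
t6 = t5 XOR in3 = (in2 NOR (in3 NAND in0)) XOR in3
t7 = t3 NAND t6 = ((in2 XOR (in3 NAND in0)) NAND in1) NAND ((in2 NOR (in3 NAND in0)) XOR in3)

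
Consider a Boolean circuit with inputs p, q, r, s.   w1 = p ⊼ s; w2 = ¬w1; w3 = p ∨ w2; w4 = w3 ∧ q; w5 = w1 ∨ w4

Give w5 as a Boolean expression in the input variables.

w1 = p ⊼ s
w2 = ¬w1 = ¬(p ⊼ s)
w3 = p ∨ w2 = p ∨ ¬(p ⊼ s)
w4 = w3 ∧ q = (p ∨ ¬(p ⊼ s)) ∧ q
w5 = w1 ∨ w4 = (p ⊼ s) ∨ ((p ∨ ¬(p ⊼ s)) ∧ q)

(p ⊼ s) ∨ ((p ∨ ¬(p ⊼ s)) ∧ q)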